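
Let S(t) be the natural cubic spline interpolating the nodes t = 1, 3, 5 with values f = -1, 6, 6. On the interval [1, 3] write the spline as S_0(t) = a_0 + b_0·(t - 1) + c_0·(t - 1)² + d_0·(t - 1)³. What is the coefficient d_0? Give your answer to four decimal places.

-0.2188

Put M_i = S'' at the i-th knot. Here h = (2, 2) and Δ = (7/2, 0), so the interior equations h_(i-1)·M_(i-1) + 2(h_(i-1)+h_i)·M_i + h_i·M_(i+1) = 6(Δ_i − Δ_(i-1)) read
  2·M_0 + 8·M_1 + 2·M_2 = 6(Δ_1 - Δ_0) = -21
Natural end conditions: M_0 = M_2 = 0.
Solving: M_0 = 0, M_1 = -21/8, M_2 = 0.
On [1, 3], with S_0(t) = a_0 + b_0·(t - 1) + c_0·(t - 1)² + d_0·(t - 1)³: c_0 = M_0/2 = 0, d_0 = (M_1 - M_0)/(6h_0) = -7/32, b_0 = Δ_0 - h_0(2M_0 + M_1)/6 = 35/8.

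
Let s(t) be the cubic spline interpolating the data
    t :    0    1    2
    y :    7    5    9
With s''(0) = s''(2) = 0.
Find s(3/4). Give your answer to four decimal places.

With σ_i denoting the second derivative at x_i, h_i = 1, 1, and Δ_i = (y_(i+1) − y_i)/h_i = -2, 4:
  1·σ_0 + 4·σ_1 + 1·σ_2 = 6(Δ_1 - Δ_0) = 36
Natural end conditions: σ_0 = σ_2 = 0.
Hence σ_0 = 0, σ_1 = 9, σ_2 = 0.
On [0, 1], s(t) = 7 - 7/2·t + 0·t² + 3/2·t³.
With t = 3/4: s(3/4) = 641/128.

5.0078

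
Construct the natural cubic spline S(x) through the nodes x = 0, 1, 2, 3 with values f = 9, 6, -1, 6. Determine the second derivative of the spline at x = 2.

Let σ_i = S''(x_i). Step sizes h_i = 1, 1, 1; slopes of the chords Δ_i = (y_(i+1) - y_i)/h_i = -3, -7, 7.
  1·σ_0 + 4·σ_1 + 1·σ_2 = 6(Δ_1 - Δ_0) = -24
  1·σ_1 + 4·σ_2 + 1·σ_3 = 6(Δ_2 - Δ_1) = 84
Natural end conditions: σ_0 = σ_3 = 0.
Solving the tridiagonal system: σ_0 = 0, σ_1 = -12, σ_2 = 24, σ_3 = 0.

24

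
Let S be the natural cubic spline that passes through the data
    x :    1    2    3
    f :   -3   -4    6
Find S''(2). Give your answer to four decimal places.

16.5000

Write M_i for S''(x_i). With h_i = 1, 1 and divided differences Δ_i = -1, 10, the continuity of S' gives the tridiagonal system
  1·M_0 + 4·M_1 + 1·M_2 = 6(Δ_1 - Δ_0) = 66
Natural end conditions: M_0 = M_2 = 0.
Hence M_0 = 0, M_1 = 33/2, M_2 = 0.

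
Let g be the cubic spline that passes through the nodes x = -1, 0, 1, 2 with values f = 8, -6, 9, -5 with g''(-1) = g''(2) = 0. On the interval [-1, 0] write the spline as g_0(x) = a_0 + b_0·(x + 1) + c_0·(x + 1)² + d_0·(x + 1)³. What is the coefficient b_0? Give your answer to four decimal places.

-23.6667

Write M_i for g''(x_i). With h_i = 1, 1, 1 and divided differences Δ_i = -14, 15, -14, the continuity of g' gives the tridiagonal system
  1·M_0 + 4·M_1 + 1·M_2 = 6(Δ_1 - Δ_0) = 174
  1·M_1 + 4·M_2 + 1·M_3 = 6(Δ_2 - Δ_1) = -174
Natural end conditions: M_0 = M_3 = 0.
Forward elimination and back-substitution give M_0 = 0, M_1 = 58, M_2 = -58, M_3 = 0.
On [-1, 0], with g_0(x) = a_0 + b_0·(x + 1) + c_0·(x + 1)² + d_0·(x + 1)³: c_0 = M_0/2 = 0, d_0 = (M_1 - M_0)/(6h_0) = 29/3, b_0 = Δ_0 - h_0(2M_0 + M_1)/6 = -71/3.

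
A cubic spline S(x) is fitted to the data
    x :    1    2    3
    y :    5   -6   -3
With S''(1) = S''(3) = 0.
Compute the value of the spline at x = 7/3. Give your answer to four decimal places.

-6.2963

Let m_i = S''(x_i). Step sizes h_i = 1, 1; slopes of the chords Δ_i = (y_(i+1) - y_i)/h_i = -11, 3.
  1·m_0 + 4·m_1 + 1·m_2 = 6(Δ_1 - Δ_0) = 84
Natural end conditions: m_0 = m_2 = 0.
Solving the tridiagonal system: m_0 = 0, m_1 = 21, m_2 = 0.
On [2, 3], S(x) = -6 - 4·(x - 2) + 21/2·(x - 2)² - 7/2·(x - 2)³.
With (x - 2) = 1/3: S(7/3) = -170/27.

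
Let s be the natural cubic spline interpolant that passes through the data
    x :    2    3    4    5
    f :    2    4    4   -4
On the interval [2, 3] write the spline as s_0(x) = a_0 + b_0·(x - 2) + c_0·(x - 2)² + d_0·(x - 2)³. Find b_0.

2

Let M_i = s''(x_i). Step sizes h_i = 1, 1, 1; slopes of the chords Δ_i = (y_(i+1) - y_i)/h_i = 2, 0, -8.
  1·M_0 + 4·M_1 + 1·M_2 = 6(Δ_1 - Δ_0) = -12
  1·M_1 + 4·M_2 + 1·M_3 = 6(Δ_2 - Δ_1) = -48
Natural end conditions: M_0 = M_3 = 0.
Solving the tridiagonal system: M_0 = 0, M_1 = 0, M_2 = -12, M_3 = 0.
On [2, 3], with s_0(x) = a_0 + b_0·(x - 2) + c_0·(x - 2)² + d_0·(x - 2)³: c_0 = M_0/2 = 0, d_0 = (M_1 - M_0)/(6h_0) = 0, b_0 = Δ_0 - h_0(2M_0 + M_1)/6 = 2.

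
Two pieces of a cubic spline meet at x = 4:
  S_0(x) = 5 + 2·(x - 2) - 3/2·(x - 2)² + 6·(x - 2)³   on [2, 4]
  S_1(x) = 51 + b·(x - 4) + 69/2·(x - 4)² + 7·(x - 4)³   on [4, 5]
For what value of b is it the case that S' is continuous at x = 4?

68

S_0'(x) = 2 - 3·(x - 2) + 18·(x - 2)², so S_0'(4) = 68. On the right, S_1'(4) = b, so b = 68.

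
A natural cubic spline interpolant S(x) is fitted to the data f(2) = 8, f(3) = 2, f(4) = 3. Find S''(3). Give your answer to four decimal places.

10.5000

Let m_i = S''(x_i). Step sizes h_i = 1, 1; slopes of the chords Δ_i = (y_(i+1) - y_i)/h_i = -6, 1.
  1·m_0 + 4·m_1 + 1·m_2 = 6(Δ_1 - Δ_0) = 42
Natural end conditions: m_0 = m_2 = 0.
Forward elimination and back-substitution give m_0 = 0, m_1 = 21/2, m_2 = 0.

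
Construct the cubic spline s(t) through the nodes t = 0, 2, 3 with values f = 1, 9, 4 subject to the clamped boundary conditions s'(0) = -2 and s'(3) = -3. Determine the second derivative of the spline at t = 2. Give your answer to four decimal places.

With σ_i denoting the second derivative at x_i, h_i = 2, 1, and Δ_i = (y_(i+1) − y_i)/h_i = 4, -5:
  2·σ_0 + 6·σ_1 + 1·σ_2 = 6(Δ_1 - Δ_0) = -54
Clamped end conditions give two more equations: 2h_0·σ_0 + h_0·σ_1 = 6(Δ_0 - s'(0)) = 36 and h_1·σ_1 + 2h_1·σ_2 = 6(s'(3) - Δ_1) = 12.
Forward elimination and back-substitution give σ_0 = 53/3, σ_1 = -52/3, σ_2 = 44/3.

-17.3333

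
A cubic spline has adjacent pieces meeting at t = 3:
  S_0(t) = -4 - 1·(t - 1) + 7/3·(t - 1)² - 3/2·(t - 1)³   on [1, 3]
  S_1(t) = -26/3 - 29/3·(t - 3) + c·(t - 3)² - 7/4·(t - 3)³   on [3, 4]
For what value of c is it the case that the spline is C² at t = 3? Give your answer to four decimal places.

-6.6667

S_0''(t) = 14/3 - 9·(t - 1), so S_0''(3) = -40/3. On the right, S_1''(3) = 2c, so c = -20/3.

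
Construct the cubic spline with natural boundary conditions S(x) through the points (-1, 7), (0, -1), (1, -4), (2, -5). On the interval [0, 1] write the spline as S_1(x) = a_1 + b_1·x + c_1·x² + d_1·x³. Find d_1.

-1

With σ_i denoting the second derivative at x_i, h_i = 1, 1, 1, and Δ_i = (y_(i+1) − y_i)/h_i = -8, -3, -1:
  1·σ_0 + 4·σ_1 + 1·σ_2 = 6(Δ_1 - Δ_0) = 30
  1·σ_1 + 4·σ_2 + 1·σ_3 = 6(Δ_2 - Δ_1) = 12
Natural end conditions: σ_0 = σ_3 = 0.
Solving the tridiagonal system: σ_0 = 0, σ_1 = 36/5, σ_2 = 6/5, σ_3 = 0.
On [0, 1], with S_1(x) = a_1 + b_1·x + c_1·x² + d_1·x³: c_1 = σ_1/2 = 18/5, d_1 = (σ_2 - σ_1)/(6h_1) = -1, b_1 = Δ_1 - h_1(2σ_1 + σ_2)/6 = -28/5.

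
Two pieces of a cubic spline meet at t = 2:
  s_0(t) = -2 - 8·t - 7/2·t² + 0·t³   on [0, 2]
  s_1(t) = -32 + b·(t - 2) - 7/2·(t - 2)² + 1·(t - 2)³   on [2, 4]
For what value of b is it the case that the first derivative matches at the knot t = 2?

-22

s_0'(t) = -8 - 7·t + 0·t², so s_0'(2) = -22. On the right, s_1'(2) = b, so b = -22.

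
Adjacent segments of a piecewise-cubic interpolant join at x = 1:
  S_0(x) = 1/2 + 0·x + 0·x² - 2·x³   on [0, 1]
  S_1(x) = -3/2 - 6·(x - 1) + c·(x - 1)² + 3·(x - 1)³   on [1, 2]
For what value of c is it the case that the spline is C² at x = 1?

-6

S_0''(x) = 0 - 12·x, so S_0''(1) = -12. On the right, S_1''(1) = 2c, so c = -6.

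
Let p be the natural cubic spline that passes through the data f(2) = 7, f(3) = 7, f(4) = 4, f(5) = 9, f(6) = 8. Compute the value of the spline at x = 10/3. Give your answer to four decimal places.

5.6812

With m_i denoting the second derivative at x_i, h_i = 1, 1, 1, 1, and Δ_i = (y_(i+1) − y_i)/h_i = 0, -3, 5, -1:
  1·m_0 + 4·m_1 + 1·m_2 = 6(Δ_1 - Δ_0) = -18
  1·m_1 + 4·m_2 + 1·m_3 = 6(Δ_2 - Δ_1) = 48
  1·m_2 + 4·m_3 + 1·m_4 = 6(Δ_3 - Δ_2) = -36
Natural end conditions: m_0 = m_4 = 0.
Solving: m_0 = 0, m_1 = -249/28, m_2 = 123/7, m_3 = -375/28, m_4 = 0.
On [3, 4], p(x) = 7 - 83/28·(x - 3) - 249/56·(x - 3)² + 247/56·(x - 3)³.
With (x - 3) = 1/3: p(10/3) = 4295/756.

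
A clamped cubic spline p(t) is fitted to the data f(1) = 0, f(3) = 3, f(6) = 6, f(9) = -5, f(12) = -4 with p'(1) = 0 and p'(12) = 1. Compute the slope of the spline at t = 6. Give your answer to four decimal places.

-2.0282

Let M_i = p''(x_i). Step sizes h_i = 2, 3, 3, 3; slopes of the chords Δ_i = (y_(i+1) - y_i)/h_i = 3/2, 1, -11/3, 1/3.
  2·M_0 + 10·M_1 + 3·M_2 = 6(Δ_1 - Δ_0) = -3
  3·M_1 + 12·M_2 + 3·M_3 = 6(Δ_2 - Δ_1) = -28
  3·M_2 + 12·M_3 + 3·M_4 = 6(Δ_3 - Δ_2) = 24
Clamped end conditions give two more equations: 2h_0·M_0 + h_0·M_1 = 6(Δ_0 - p'(1)) = 9 and h_3·M_3 + 2h_3·M_4 = 6(p'(12) - Δ_3) = 4.
Solving the tridiagonal system: M_0 = 609/284, M_1 = 15/71, M_2 = -445/142, M_3 = 637/213, M_4 = -353/426.
On [6, 9], p'(t) = b_2 + 2c_2·(t - 6) + 3d_2·(t - 6)² with b_2 = Δ_2 - h_2(2M_2 + M_3)/6 = -144/71, c_2 = M_2/2 = -445/284, d_2 = (M_3 - M_2)/(6h_2) = 2609/7668. So p'(6) = -144/71.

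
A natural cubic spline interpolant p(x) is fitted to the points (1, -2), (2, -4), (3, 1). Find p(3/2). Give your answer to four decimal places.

-3.6563

Put m_i = p'' at the i-th knot. Here h = (1, 1) and Δ = (-2, 5), so the interior equations h_(i-1)·m_(i-1) + 2(h_(i-1)+h_i)·m_i + h_i·m_(i+1) = 6(Δ_i − Δ_(i-1)) read
  1·m_0 + 4·m_1 + 1·m_2 = 6(Δ_1 - Δ_0) = 42
Natural end conditions: m_0 = m_2 = 0.
Forward elimination and back-substitution give m_0 = 0, m_1 = 21/2, m_2 = 0.
On [1, 2], p(x) = -2 - 15/4·(x - 1) + 0·(x - 1)² + 7/4·(x - 1)³.
With (x - 1) = 1/2: p(3/2) = -117/32.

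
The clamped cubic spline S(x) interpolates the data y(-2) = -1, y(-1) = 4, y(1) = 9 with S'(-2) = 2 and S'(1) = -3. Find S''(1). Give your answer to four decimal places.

Put M_i = S'' at the i-th knot. Here h = (1, 2) and Δ = (5, 5/2), so the interior equations h_(i-1)·M_(i-1) + 2(h_(i-1)+h_i)·M_i + h_i·M_(i+1) = 6(Δ_i − Δ_(i-1)) read
  1·M_0 + 6·M_1 + 2·M_2 = 6(Δ_1 - Δ_0) = -15
Clamped end conditions give two more equations: 2h_0·M_0 + h_0·M_1 = 6(Δ_0 - S'(-2)) = 18 and h_1·M_1 + 2h_1·M_2 = 6(S'(1) - Δ_1) = -33.
Solving: M_0 = 59/6, M_1 = -5/3, M_2 = -89/12.

-7.4167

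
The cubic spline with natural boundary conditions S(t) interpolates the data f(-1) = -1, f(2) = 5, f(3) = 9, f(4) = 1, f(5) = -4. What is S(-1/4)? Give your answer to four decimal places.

-0.9729

Write M_i for S''(x_i). With h_i = 3, 1, 1, 1 and divided differences Δ_i = 2, 4, -8, -5, the continuity of S' gives the tridiagonal system
  3·M_0 + 8·M_1 + 1·M_2 = 6(Δ_1 - Δ_0) = 12
  1·M_1 + 4·M_2 + 1·M_3 = 6(Δ_2 - Δ_1) = -72
  1·M_2 + 4·M_3 + 1·M_4 = 6(Δ_3 - Δ_2) = 18
Natural end conditions: M_0 = M_4 = 0.
Forward elimination and back-substitution give M_0 = 0, M_1 = 243/58, M_2 = -624/29, M_3 = 573/58, M_4 = 0.
On [-1, 2], S(t) = -1 - 11/116·(t + 1) + 0·(t + 1)² + 27/116·(t + 1)³.
With (t + 1) = 3/4: S(-1/4) = -7223/7424.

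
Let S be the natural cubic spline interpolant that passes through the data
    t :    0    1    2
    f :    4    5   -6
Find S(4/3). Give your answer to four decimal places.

Put m_i = S'' at the i-th knot. Here h = (1, 1) and Δ = (1, -11), so the interior equations h_(i-1)·m_(i-1) + 2(h_(i-1)+h_i)·m_i + h_i·m_(i+1) = 6(Δ_i − Δ_(i-1)) read
  1·m_0 + 4·m_1 + 1·m_2 = 6(Δ_1 - Δ_0) = -72
Natural end conditions: m_0 = m_2 = 0.
Solving the tridiagonal system: m_0 = 0, m_1 = -18, m_2 = 0.
On [1, 2], S(t) = 5 - 5·(t - 1) - 9·(t - 1)² + 3·(t - 1)³.
With (t - 1) = 1/3: S(4/3) = 22/9.

2.4444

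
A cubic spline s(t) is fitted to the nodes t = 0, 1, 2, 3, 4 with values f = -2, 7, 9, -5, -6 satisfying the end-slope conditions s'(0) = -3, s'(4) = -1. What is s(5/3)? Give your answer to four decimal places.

Put m_i = s'' at the i-th knot. Here h = (1, 1, 1, 1) and Δ = (9, 2, -14, -1), so the interior equations h_(i-1)·m_(i-1) + 2(h_(i-1)+h_i)·m_i + h_i·m_(i+1) = 6(Δ_i − Δ_(i-1)) read
  1·m_0 + 4·m_1 + 1·m_2 = 6(Δ_1 - Δ_0) = -42
  1·m_1 + 4·m_2 + 1·m_3 = 6(Δ_2 - Δ_1) = -96
  1·m_2 + 4·m_3 + 1·m_4 = 6(Δ_3 - Δ_2) = 78
Clamped end conditions give two more equations: 2h_0·m_0 + h_0·m_1 = 6(Δ_0 - s'(0)) = 72 and h_3·m_3 + 2h_3·m_4 = 6(s'(4) - Δ_3) = 0.
Solving the tridiagonal system: m_0 = 302/7, m_1 = -100/7, m_2 = -28, m_3 = 212/7, m_4 = -106/7.
On [1, 2], s(t) = 7 + 80/7·(t - 1) - 50/7·(t - 1)² - 16/7·(t - 1)³.
With (t - 1) = 2/3: s(5/3) = 2035/189.

10.7672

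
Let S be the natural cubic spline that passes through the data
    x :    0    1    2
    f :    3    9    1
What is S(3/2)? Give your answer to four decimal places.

Put M_i = S'' at the i-th knot. Here h = (1, 1) and Δ = (6, -8), so the interior equations h_(i-1)·M_(i-1) + 2(h_(i-1)+h_i)·M_i + h_i·M_(i+1) = 6(Δ_i − Δ_(i-1)) read
  1·M_0 + 4·M_1 + 1·M_2 = 6(Δ_1 - Δ_0) = -84
Natural end conditions: M_0 = M_2 = 0.
Hence M_0 = 0, M_1 = -21, M_2 = 0.
On [1, 2], S(x) = 9 - 1·(x - 1) - 21/2·(x - 1)² + 7/2·(x - 1)³.
With (x - 1) = 1/2: S(3/2) = 101/16.

6.3125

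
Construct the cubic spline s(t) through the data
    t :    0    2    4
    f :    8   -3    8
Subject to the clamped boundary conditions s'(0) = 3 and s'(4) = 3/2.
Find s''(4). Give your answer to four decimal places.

-14.6250

Put m_i = s'' at the i-th knot. Here h = (2, 2) and Δ = (-11/2, 11/2), so the interior equations h_(i-1)·m_(i-1) + 2(h_(i-1)+h_i)·m_i + h_i·m_(i+1) = 6(Δ_i − Δ_(i-1)) read
  2·m_0 + 8·m_1 + 2·m_2 = 6(Δ_1 - Δ_0) = 66
Clamped end conditions give two more equations: 2h_0·m_0 + h_0·m_1 = 6(Δ_0 - s'(0)) = -51 and h_1·m_1 + 2h_1·m_2 = 6(s'(4) - Δ_1) = -24.
Forward elimination and back-substitution give m_0 = -171/8, m_1 = 69/4, m_2 = -117/8.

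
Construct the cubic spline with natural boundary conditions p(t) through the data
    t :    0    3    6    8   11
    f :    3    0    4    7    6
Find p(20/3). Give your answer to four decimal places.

5.2243

Let M_i = p''(x_i). Step sizes h_i = 3, 3, 2, 3; slopes of the chords Δ_i = (y_(i+1) - y_i)/h_i = -1, 4/3, 3/2, -1/3.
  3·M_0 + 12·M_1 + 3·M_2 = 6(Δ_1 - Δ_0) = 14
  3·M_1 + 10·M_2 + 2·M_3 = 6(Δ_2 - Δ_1) = 1
  2·M_2 + 10·M_3 + 3·M_4 = 6(Δ_3 - Δ_2) = -11
Natural end conditions: M_0 = M_4 = 0.
Solving: M_0 = 0, M_1 = 208/177, M_2 = -2/59, M_3 = -129/118, M_4 = 0.
On [6, 8], p(t) = 4 + 334/177·(t - 6) - 1/59·(t - 6)² - 125/1416·(t - 6)³.
With (t - 6) = 2/3: p(20/3) = 24967/4779.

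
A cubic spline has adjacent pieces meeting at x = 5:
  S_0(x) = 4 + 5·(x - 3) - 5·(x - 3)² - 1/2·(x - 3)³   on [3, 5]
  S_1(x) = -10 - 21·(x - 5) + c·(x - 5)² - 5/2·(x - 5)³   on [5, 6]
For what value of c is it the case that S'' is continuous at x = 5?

-8

S_0''(x) = -10 - 3·(x - 3), so S_0''(5) = -16. On the right, S_1''(5) = 2c, so c = -8.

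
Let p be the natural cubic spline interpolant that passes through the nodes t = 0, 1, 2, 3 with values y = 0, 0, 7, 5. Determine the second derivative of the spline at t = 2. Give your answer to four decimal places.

Write M_i for p''(x_i). With h_i = 1, 1, 1 and divided differences Δ_i = 0, 7, -2, the continuity of p' gives the tridiagonal system
  1·M_0 + 4·M_1 + 1·M_2 = 6(Δ_1 - Δ_0) = 42
  1·M_1 + 4·M_2 + 1·M_3 = 6(Δ_2 - Δ_1) = -54
Natural end conditions: M_0 = M_3 = 0.
Forward elimination and back-substitution give M_0 = 0, M_1 = 74/5, M_2 = -86/5, M_3 = 0.

-17.2000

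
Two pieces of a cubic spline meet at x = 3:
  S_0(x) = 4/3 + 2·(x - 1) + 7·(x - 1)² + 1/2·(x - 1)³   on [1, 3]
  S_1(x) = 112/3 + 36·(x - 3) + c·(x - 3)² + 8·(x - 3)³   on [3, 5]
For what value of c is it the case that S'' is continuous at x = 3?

S_0''(x) = 14 + 3·(x - 1), so S_0''(3) = 20. On the right, S_1''(3) = 2c, so c = 10.

10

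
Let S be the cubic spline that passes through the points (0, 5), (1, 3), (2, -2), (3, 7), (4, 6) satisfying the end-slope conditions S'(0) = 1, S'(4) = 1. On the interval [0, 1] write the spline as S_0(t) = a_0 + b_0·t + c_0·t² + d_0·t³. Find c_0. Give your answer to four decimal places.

-1.6607

Put M_i = S'' at the i-th knot. Here h = (1, 1, 1, 1) and Δ = (-2, -5, 9, -1), so the interior equations h_(i-1)·M_(i-1) + 2(h_(i-1)+h_i)·M_i + h_i·M_(i+1) = 6(Δ_i − Δ_(i-1)) read
  1·M_0 + 4·M_1 + 1·M_2 = 6(Δ_1 - Δ_0) = -18
  1·M_1 + 4·M_2 + 1·M_3 = 6(Δ_2 - Δ_1) = 84
  1·M_2 + 4·M_3 + 1·M_4 = 6(Δ_3 - Δ_2) = -60
Clamped end conditions give two more equations: 2h_0·M_0 + h_0·M_1 = 6(Δ_0 - S'(0)) = -18 and h_3·M_3 + 2h_3·M_4 = 6(S'(4) - Δ_3) = 12.
Forward elimination and back-substitution give M_0 = -93/28, M_1 = -159/14, M_2 = 123/4, M_3 = -387/14, M_4 = 555/28.
On [0, 1], with S_0(t) = a_0 + b_0·t + c_0·t² + d_0·t³: c_0 = M_0/2 = -93/56, d_0 = (M_1 - M_0)/(6h_0) = -75/56, b_0 = Δ_0 - h_0(2M_0 + M_1)/6 = 1.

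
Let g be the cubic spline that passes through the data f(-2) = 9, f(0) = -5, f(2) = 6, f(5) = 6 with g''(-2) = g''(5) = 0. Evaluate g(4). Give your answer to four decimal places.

With σ_i denoting the second derivative at x_i, h_i = 2, 2, 3, and Δ_i = (y_(i+1) − y_i)/h_i = -7, 11/2, 0:
  2·σ_0 + 8·σ_1 + 2·σ_2 = 6(Δ_1 - Δ_0) = 75
  2·σ_1 + 10·σ_2 + 3·σ_3 = 6(Δ_2 - Δ_1) = -33
Natural end conditions: σ_0 = σ_3 = 0.
Solving the tridiagonal system: σ_0 = 0, σ_1 = 204/19, σ_2 = -207/38, σ_3 = 0.
On [2, 5], g(x) = 6 + 207/38·(x - 2) - 207/76·(x - 2)² + 23/76·(x - 2)³.
With (x - 2) = 2: g(4) = 160/19.

8.4211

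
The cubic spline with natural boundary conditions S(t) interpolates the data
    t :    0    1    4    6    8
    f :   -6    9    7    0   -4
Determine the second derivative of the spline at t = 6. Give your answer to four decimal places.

0.6474

With σ_i denoting the second derivative at x_i, h_i = 1, 3, 2, 2, and Δ_i = (y_(i+1) − y_i)/h_i = 15, -2/3, -7/2, -2:
  1·σ_0 + 8·σ_1 + 3·σ_2 = 6(Δ_1 - Δ_0) = -94
  3·σ_1 + 10·σ_2 + 2·σ_3 = 6(Δ_2 - Δ_1) = -17
  2·σ_2 + 8·σ_3 + 2·σ_4 = 6(Δ_3 - Δ_2) = 9
Natural end conditions: σ_0 = σ_4 = 0.
Solving: σ_0 = 0, σ_1 = -3341/268, σ_2 = 128/67, σ_3 = 347/536, σ_4 = 0.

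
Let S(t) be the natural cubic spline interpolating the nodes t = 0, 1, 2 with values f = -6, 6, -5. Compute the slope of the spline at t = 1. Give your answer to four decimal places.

0.5000

With m_i denoting the second derivative at x_i, h_i = 1, 1, and Δ_i = (y_(i+1) − y_i)/h_i = 12, -11:
  1·m_0 + 4·m_1 + 1·m_2 = 6(Δ_1 - Δ_0) = -138
Natural end conditions: m_0 = m_2 = 0.
Solving the tridiagonal system: m_0 = 0, m_1 = -69/2, m_2 = 0.
On [1, 2], S'(t) = b_1 + 2c_1·(t - 1) + 3d_1·(t - 1)² with b_1 = Δ_1 - h_1(2m_1 + m_2)/6 = 1/2, c_1 = m_1/2 = -69/4, d_1 = (m_2 - m_1)/(6h_1) = 23/4. So S'(1) = 1/2.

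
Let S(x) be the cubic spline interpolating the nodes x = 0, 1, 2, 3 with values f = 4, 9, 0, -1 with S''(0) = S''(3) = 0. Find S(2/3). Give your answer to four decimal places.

8.9136

Put M_i = S'' at the i-th knot. Here h = (1, 1, 1) and Δ = (5, -9, -1), so the interior equations h_(i-1)·M_(i-1) + 2(h_(i-1)+h_i)·M_i + h_i·M_(i+1) = 6(Δ_i − Δ_(i-1)) read
  1·M_0 + 4·M_1 + 1·M_2 = 6(Δ_1 - Δ_0) = -84
  1·M_1 + 4·M_2 + 1·M_3 = 6(Δ_2 - Δ_1) = 48
Natural end conditions: M_0 = M_3 = 0.
Hence M_0 = 0, M_1 = -128/5, M_2 = 92/5, M_3 = 0.
On [0, 1], S(x) = 4 + 139/15·x + 0·x² - 64/15·x³.
With x = 2/3: S(2/3) = 722/81.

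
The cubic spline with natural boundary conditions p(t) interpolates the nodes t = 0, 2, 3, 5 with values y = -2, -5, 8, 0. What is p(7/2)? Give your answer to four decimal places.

Write m_i for p''(x_i). With h_i = 2, 1, 2 and divided differences Δ_i = -3/2, 13, -4, the continuity of p' gives the tridiagonal system
  2·m_0 + 6·m_1 + 1·m_2 = 6(Δ_1 - Δ_0) = 87
  1·m_1 + 6·m_2 + 2·m_3 = 6(Δ_2 - Δ_1) = -102
Natural end conditions: m_0 = m_3 = 0.
Forward elimination and back-substitution give m_0 = 0, m_1 = 624/35, m_2 = -699/35, m_3 = 0.
On [3, 5], p(t) = 8 + 326/35·(t - 3) - 699/70·(t - 3)² + 233/140·(t - 3)³.
With (t - 3) = 1/2: p(7/2) = 1659/160.

10.3688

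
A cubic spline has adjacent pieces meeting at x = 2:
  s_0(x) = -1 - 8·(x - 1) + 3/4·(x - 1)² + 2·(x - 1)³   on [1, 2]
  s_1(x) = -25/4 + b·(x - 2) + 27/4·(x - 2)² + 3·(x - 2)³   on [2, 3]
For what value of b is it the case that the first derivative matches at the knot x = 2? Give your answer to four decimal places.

s_0'(x) = -8 + 3/2·(x - 1) + 6·(x - 1)², so s_0'(2) = -1/2. On the right, s_1'(2) = b, so b = -1/2.

-0.5000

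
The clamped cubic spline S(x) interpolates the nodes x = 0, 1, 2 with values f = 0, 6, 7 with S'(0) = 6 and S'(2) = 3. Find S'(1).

Write M_i for S''(x_i). With h_i = 1, 1 and divided differences Δ_i = 6, 1, the continuity of S' gives the tridiagonal system
  1·M_0 + 4·M_1 + 1·M_2 = 6(Δ_1 - Δ_0) = -30
Clamped end conditions give two more equations: 2h_0·M_0 + h_0·M_1 = 6(Δ_0 - S'(0)) = 0 and h_1·M_1 + 2h_1·M_2 = 6(S'(2) - Δ_1) = 12.
Solving: M_0 = 6, M_1 = -12, M_2 = 12.
On [1, 2], S'(x) = b_1 + 2c_1·(x - 1) + 3d_1·(x - 1)² with b_1 = Δ_1 - h_1(2M_1 + M_2)/6 = 3, c_1 = M_1/2 = -6, d_1 = (M_2 - M_1)/(6h_1) = 4. So S'(1) = 3.

3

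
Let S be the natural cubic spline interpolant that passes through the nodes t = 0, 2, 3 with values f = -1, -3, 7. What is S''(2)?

Write M_i for S''(x_i). With h_i = 2, 1 and divided differences Δ_i = -1, 10, the continuity of S' gives the tridiagonal system
  2·M_0 + 6·M_1 + 1·M_2 = 6(Δ_1 - Δ_0) = 66
Natural end conditions: M_0 = M_2 = 0.
Solving: M_0 = 0, M_1 = 11, M_2 = 0.

11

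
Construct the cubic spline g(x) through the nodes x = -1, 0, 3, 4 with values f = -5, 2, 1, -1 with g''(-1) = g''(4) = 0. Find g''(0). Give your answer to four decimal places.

-5.8545

Write M_i for g''(x_i). With h_i = 1, 3, 1 and divided differences Δ_i = 7, -1/3, -2, the continuity of g' gives the tridiagonal system
  1·M_0 + 8·M_1 + 3·M_2 = 6(Δ_1 - Δ_0) = -44
  3·M_1 + 8·M_2 + 1·M_3 = 6(Δ_2 - Δ_1) = -10
Natural end conditions: M_0 = M_3 = 0.
Forward elimination and back-substitution give M_0 = 0, M_1 = -322/55, M_2 = 52/55, M_3 = 0.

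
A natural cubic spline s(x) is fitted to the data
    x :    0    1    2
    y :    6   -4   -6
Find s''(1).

With m_i denoting the second derivative at x_i, h_i = 1, 1, and Δ_i = (y_(i+1) − y_i)/h_i = -10, -2:
  1·m_0 + 4·m_1 + 1·m_2 = 6(Δ_1 - Δ_0) = 48
Natural end conditions: m_0 = m_2 = 0.
Forward elimination and back-substitution give m_0 = 0, m_1 = 12, m_2 = 0.

12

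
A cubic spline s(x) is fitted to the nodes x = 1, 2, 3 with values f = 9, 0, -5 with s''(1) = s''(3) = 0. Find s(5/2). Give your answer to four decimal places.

-2.8750

Write m_i for s''(x_i). With h_i = 1, 1 and divided differences Δ_i = -9, -5, the continuity of s' gives the tridiagonal system
  1·m_0 + 4·m_1 + 1·m_2 = 6(Δ_1 - Δ_0) = 24
Natural end conditions: m_0 = m_2 = 0.
Forward elimination and back-substitution give m_0 = 0, m_1 = 6, m_2 = 0.
On [2, 3], s(x) = 0 - 7·(x - 2) + 3·(x - 2)² - 1·(x - 2)³.
With (x - 2) = 1/2: s(5/2) = -23/8.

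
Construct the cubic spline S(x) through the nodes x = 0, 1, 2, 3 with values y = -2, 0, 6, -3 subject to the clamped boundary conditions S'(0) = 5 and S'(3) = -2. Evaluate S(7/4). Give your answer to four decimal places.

5.7625

Let σ_i = S''(x_i). Step sizes h_i = 1, 1, 1; slopes of the chords Δ_i = (y_(i+1) - y_i)/h_i = 2, 6, -9.
  1·σ_0 + 4·σ_1 + 1·σ_2 = 6(Δ_1 - Δ_0) = 24
  1·σ_1 + 4·σ_2 + 1·σ_3 = 6(Δ_2 - Δ_1) = -90
Clamped end conditions give two more equations: 2h_0·σ_0 + h_0·σ_1 = 6(Δ_0 - S'(0)) = -18 and h_2·σ_2 + 2h_2·σ_3 = 6(S'(3) - Δ_2) = 42.
Solving the tridiagonal system: σ_0 = -286/15, σ_1 = 302/15, σ_2 = -562/15, σ_3 = 596/15.
On [1, 2], S(x) = 0 + 83/15·(x - 1) + 151/15·(x - 1)² - 48/5·(x - 1)³.
With (x - 1) = 3/4: S(7/4) = 461/80.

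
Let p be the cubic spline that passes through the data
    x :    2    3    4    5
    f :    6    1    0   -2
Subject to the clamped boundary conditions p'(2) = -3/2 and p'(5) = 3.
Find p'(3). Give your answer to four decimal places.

-3.6000

Put m_i = p'' at the i-th knot. Here h = (1, 1, 1) and Δ = (-5, -1, -2), so the interior equations h_(i-1)·m_(i-1) + 2(h_(i-1)+h_i)·m_i + h_i·m_(i+1) = 6(Δ_i − Δ_(i-1)) read
  1·m_0 + 4·m_1 + 1·m_2 = 6(Δ_1 - Δ_0) = 24
  1·m_1 + 4·m_2 + 1·m_3 = 6(Δ_2 - Δ_1) = -6
Clamped end conditions give two more equations: 2h_0·m_0 + h_0·m_1 = 6(Δ_0 - p'(2)) = -21 and h_2·m_2 + 2h_2·m_3 = 6(p'(5) - Δ_2) = 30.
Solving: m_0 = -84/5, m_1 = 63/5, m_2 = -48/5, m_3 = 99/5.
On [3, 4], p'(x) = b_1 + 2c_1·(x - 3) + 3d_1·(x - 3)² with b_1 = Δ_1 - h_1(2m_1 + m_2)/6 = -18/5, c_1 = m_1/2 = 63/10, d_1 = (m_2 - m_1)/(6h_1) = -37/10. So p'(3) = -18/5.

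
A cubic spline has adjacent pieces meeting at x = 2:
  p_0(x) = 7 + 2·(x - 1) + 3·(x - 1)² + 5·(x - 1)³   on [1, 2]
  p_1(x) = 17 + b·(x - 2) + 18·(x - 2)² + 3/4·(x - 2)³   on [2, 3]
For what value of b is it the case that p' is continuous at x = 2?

23

p_0'(x) = 2 + 6·(x - 1) + 15·(x - 1)², so p_0'(2) = 23. On the right, p_1'(2) = b, so b = 23.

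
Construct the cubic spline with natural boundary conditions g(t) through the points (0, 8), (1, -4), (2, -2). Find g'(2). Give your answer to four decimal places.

Write M_i for g''(x_i). With h_i = 1, 1 and divided differences Δ_i = -12, 2, the continuity of g' gives the tridiagonal system
  1·M_0 + 4·M_1 + 1·M_2 = 6(Δ_1 - Δ_0) = 84
Natural end conditions: M_0 = M_2 = 0.
Solving: M_0 = 0, M_1 = 21, M_2 = 0.
On [1, 2], g'(t) = b_1 + 2c_1·(t - 1) + 3d_1·(t - 1)² with b_1 = Δ_1 - h_1(2M_1 + M_2)/6 = -5, c_1 = M_1/2 = 21/2, d_1 = (M_2 - M_1)/(6h_1) = -7/2. So g'(2) = 11/2.

5.5000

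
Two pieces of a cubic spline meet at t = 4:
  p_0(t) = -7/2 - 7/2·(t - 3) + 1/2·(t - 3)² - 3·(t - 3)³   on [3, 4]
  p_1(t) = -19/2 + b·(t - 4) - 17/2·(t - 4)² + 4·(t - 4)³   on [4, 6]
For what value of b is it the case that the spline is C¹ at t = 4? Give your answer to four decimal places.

p_0'(t) = -7/2 + 1·(t - 3) - 9·(t - 3)², so p_0'(4) = -23/2. On the right, p_1'(4) = b, so b = -23/2.

-11.5000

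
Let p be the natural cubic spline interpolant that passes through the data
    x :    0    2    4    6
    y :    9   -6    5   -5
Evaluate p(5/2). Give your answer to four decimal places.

Write σ_i for p''(x_i). With h_i = 2, 2, 2 and divided differences Δ_i = -15/2, 11/2, -5, the continuity of p' gives the tridiagonal system
  2·σ_0 + 8·σ_1 + 2·σ_2 = 6(Δ_1 - Δ_0) = 78
  2·σ_1 + 8·σ_2 + 2·σ_3 = 6(Δ_2 - Δ_1) = -63
Natural end conditions: σ_0 = σ_3 = 0.
Hence σ_0 = 0, σ_1 = 25/2, σ_2 = -11, σ_3 = 0.
On [2, 4], p(x) = -6 + 5/6·(x - 2) + 25/4·(x - 2)² - 47/24·(x - 2)³.
With (x - 2) = 1/2: p(5/2) = -273/64.

-4.2656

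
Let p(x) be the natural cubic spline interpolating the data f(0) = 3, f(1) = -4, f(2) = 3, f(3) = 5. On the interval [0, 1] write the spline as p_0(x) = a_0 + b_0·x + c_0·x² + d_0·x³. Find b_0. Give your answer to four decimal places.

Write M_i for p''(x_i). With h_i = 1, 1, 1 and divided differences Δ_i = -7, 7, 2, the continuity of p' gives the tridiagonal system
  1·M_0 + 4·M_1 + 1·M_2 = 6(Δ_1 - Δ_0) = 84
  1·M_1 + 4·M_2 + 1·M_3 = 6(Δ_2 - Δ_1) = -30
Natural end conditions: M_0 = M_3 = 0.
Hence M_0 = 0, M_1 = 122/5, M_2 = -68/5, M_3 = 0.
On [0, 1], with p_0(x) = a_0 + b_0·x + c_0·x² + d_0·x³: c_0 = M_0/2 = 0, d_0 = (M_1 - M_0)/(6h_0) = 61/15, b_0 = Δ_0 - h_0(2M_0 + M_1)/6 = -166/15.

-11.0667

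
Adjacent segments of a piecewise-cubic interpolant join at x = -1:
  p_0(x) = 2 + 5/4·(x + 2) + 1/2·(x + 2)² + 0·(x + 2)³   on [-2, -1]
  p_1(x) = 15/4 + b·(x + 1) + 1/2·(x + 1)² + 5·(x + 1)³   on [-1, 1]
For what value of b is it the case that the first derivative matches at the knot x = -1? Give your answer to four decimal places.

2.2500

p_0'(x) = 5/4 + 1·(x + 2) + 0·(x + 2)², so p_0'(-1) = 9/4. On the right, p_1'(-1) = b, so b = 9/4.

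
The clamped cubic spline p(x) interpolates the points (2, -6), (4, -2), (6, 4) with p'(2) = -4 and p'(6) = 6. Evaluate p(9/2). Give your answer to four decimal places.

-0.7109

Let σ_i = p''(x_i). Step sizes h_i = 2, 2; slopes of the chords Δ_i = (y_(i+1) - y_i)/h_i = 2, 3.
  2·σ_0 + 8·σ_1 + 2·σ_2 = 6(Δ_1 - Δ_0) = 6
Clamped end conditions give two more equations: 2h_0·σ_0 + h_0·σ_1 = 6(Δ_0 - p'(2)) = 36 and h_1·σ_1 + 2h_1·σ_2 = 6(p'(6) - Δ_1) = 18.
Hence σ_0 = 43/4, σ_1 = -7/2, σ_2 = 25/4.
On [4, 6], p(x) = -2 + 13/4·(x - 4) - 7/4·(x - 4)² + 13/16·(x - 4)³.
With (x - 4) = 1/2: p(9/2) = -91/128.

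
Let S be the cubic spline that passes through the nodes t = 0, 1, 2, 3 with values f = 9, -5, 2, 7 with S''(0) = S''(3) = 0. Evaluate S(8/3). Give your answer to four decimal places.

5.9062

With M_i denoting the second derivative at x_i, h_i = 1, 1, 1, and Δ_i = (y_(i+1) − y_i)/h_i = -14, 7, 5:
  1·M_0 + 4·M_1 + 1·M_2 = 6(Δ_1 - Δ_0) = 126
  1·M_1 + 4·M_2 + 1·M_3 = 6(Δ_2 - Δ_1) = -12
Natural end conditions: M_0 = M_3 = 0.
Hence M_0 = 0, M_1 = 172/5, M_2 = -58/5, M_3 = 0.
On [2, 3], S(t) = 2 + 133/15·(t - 2) - 29/5·(t - 2)² + 29/15·(t - 2)³.
With (t - 2) = 2/3: S(8/3) = 2392/405.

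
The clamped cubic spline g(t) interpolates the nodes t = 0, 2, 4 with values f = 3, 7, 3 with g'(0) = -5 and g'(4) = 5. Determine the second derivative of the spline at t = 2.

Let σ_i = g''(x_i). Step sizes h_i = 2, 2; slopes of the chords Δ_i = (y_(i+1) - y_i)/h_i = 2, -2.
  2·σ_0 + 8·σ_1 + 2·σ_2 = 6(Δ_1 - Δ_0) = -24
Clamped end conditions give two more equations: 2h_0·σ_0 + h_0·σ_1 = 6(Δ_0 - g'(0)) = 42 and h_1·σ_1 + 2h_1·σ_2 = 6(g'(4) - Δ_1) = 42.
Forward elimination and back-substitution give σ_0 = 16, σ_1 = -11, σ_2 = 16.

-11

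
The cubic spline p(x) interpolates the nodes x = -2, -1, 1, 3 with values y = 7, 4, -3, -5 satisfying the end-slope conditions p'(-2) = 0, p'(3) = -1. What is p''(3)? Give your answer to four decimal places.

-1.0217

Write M_i for p''(x_i). With h_i = 1, 2, 2 and divided differences Δ_i = -3, -7/2, -1, the continuity of p' gives the tridiagonal system
  1·M_0 + 6·M_1 + 2·M_2 = 6(Δ_1 - Δ_0) = -3
  2·M_1 + 8·M_2 + 2·M_3 = 6(Δ_2 - Δ_1) = 15
Clamped end conditions give two more equations: 2h_0·M_0 + h_0·M_1 = 6(Δ_0 - p'(-2)) = -18 and h_2·M_2 + 2h_2·M_3 = 6(p'(3) - Δ_2) = 0.
Hence M_0 = -211/23, M_1 = 8/23, M_2 = 47/23, M_3 = -47/46.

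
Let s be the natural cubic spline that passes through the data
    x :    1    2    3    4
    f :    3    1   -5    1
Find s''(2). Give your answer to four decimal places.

-11.2000

Write M_i for s''(x_i). With h_i = 1, 1, 1 and divided differences Δ_i = -2, -6, 6, the continuity of s' gives the tridiagonal system
  1·M_0 + 4·M_1 + 1·M_2 = 6(Δ_1 - Δ_0) = -24
  1·M_1 + 4·M_2 + 1·M_3 = 6(Δ_2 - Δ_1) = 72
Natural end conditions: M_0 = M_3 = 0.
Solving: M_0 = 0, M_1 = -56/5, M_2 = 104/5, M_3 = 0.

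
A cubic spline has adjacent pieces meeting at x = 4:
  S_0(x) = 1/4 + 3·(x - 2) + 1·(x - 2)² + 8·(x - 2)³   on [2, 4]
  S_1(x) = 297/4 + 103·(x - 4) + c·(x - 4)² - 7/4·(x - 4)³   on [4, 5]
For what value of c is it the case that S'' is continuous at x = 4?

S_0''(x) = 2 + 48·(x - 2), so S_0''(4) = 98. On the right, S_1''(4) = 2c, so c = 49.

49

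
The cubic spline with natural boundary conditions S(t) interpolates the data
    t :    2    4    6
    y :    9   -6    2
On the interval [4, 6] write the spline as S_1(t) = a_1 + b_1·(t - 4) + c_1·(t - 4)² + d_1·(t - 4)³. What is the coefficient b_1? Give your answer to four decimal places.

-1.7500

Let σ_i = S''(x_i). Step sizes h_i = 2, 2; slopes of the chords Δ_i = (y_(i+1) - y_i)/h_i = -15/2, 4.
  2·σ_0 + 8·σ_1 + 2·σ_2 = 6(Δ_1 - Δ_0) = 69
Natural end conditions: σ_0 = σ_2 = 0.
Solving the tridiagonal system: σ_0 = 0, σ_1 = 69/8, σ_2 = 0.
On [4, 6], with S_1(t) = a_1 + b_1·(t - 4) + c_1·(t - 4)² + d_1·(t - 4)³: c_1 = σ_1/2 = 69/16, d_1 = (σ_2 - σ_1)/(6h_1) = -23/32, b_1 = Δ_1 - h_1(2σ_1 + σ_2)/6 = -7/4.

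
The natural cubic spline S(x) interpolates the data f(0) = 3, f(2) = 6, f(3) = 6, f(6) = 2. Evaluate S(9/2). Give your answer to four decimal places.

4.4668

Write M_i for S''(x_i). With h_i = 2, 1, 3 and divided differences Δ_i = 3/2, 0, -4/3, the continuity of S' gives the tridiagonal system
  2·M_0 + 6·M_1 + 1·M_2 = 6(Δ_1 - Δ_0) = -9
  1·M_1 + 8·M_2 + 3·M_3 = 6(Δ_2 - Δ_1) = -8
Natural end conditions: M_0 = M_3 = 0.
Hence M_0 = 0, M_1 = -64/47, M_2 = -39/47, M_3 = 0.
On [3, 6], S(x) = 6 - 71/141·(x - 3) - 39/94·(x - 3)² + 13/282·(x - 3)³.
With (x - 3) = 3/2: S(9/2) = 3359/752.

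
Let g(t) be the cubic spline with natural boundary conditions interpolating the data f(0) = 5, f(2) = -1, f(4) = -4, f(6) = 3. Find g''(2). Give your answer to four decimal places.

0.2000

With m_i denoting the second derivative at x_i, h_i = 2, 2, 2, and Δ_i = (y_(i+1) − y_i)/h_i = -3, -3/2, 7/2:
  2·m_0 + 8·m_1 + 2·m_2 = 6(Δ_1 - Δ_0) = 9
  2·m_1 + 8·m_2 + 2·m_3 = 6(Δ_2 - Δ_1) = 30
Natural end conditions: m_0 = m_3 = 0.
Solving the tridiagonal system: m_0 = 0, m_1 = 1/5, m_2 = 37/10, m_3 = 0.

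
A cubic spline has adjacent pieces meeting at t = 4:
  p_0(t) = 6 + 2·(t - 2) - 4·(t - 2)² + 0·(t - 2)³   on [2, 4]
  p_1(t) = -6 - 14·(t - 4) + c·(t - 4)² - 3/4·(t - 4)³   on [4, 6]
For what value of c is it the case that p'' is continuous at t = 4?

-4

p_0''(t) = -8 + 0·(t - 2), so p_0''(4) = -8. On the right, p_1''(4) = 2c, so c = -4.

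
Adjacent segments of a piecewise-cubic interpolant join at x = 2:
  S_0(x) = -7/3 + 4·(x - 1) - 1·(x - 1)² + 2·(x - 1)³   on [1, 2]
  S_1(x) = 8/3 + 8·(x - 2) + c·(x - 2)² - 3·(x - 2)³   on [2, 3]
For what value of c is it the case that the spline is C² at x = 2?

5

S_0''(x) = -2 + 12·(x - 1), so S_0''(2) = 10. On the right, S_1''(2) = 2c, so c = 5.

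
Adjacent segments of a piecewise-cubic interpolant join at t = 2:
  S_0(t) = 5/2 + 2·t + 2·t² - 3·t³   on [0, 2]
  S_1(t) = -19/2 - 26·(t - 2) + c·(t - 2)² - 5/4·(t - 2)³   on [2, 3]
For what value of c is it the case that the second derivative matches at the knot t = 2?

S_0''(t) = 4 - 18·t, so S_0''(2) = -32. On the right, S_1''(2) = 2c, so c = -16.

-16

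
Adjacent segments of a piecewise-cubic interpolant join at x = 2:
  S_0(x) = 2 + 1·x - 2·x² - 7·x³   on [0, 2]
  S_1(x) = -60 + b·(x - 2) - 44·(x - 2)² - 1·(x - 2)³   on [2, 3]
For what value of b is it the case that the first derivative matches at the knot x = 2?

-91

S_0'(x) = 1 - 4·x - 21·x², so S_0'(2) = -91. On the right, S_1'(2) = b, so b = -91.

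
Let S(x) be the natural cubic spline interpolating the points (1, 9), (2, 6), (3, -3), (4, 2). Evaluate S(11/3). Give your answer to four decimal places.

Let σ_i = S''(x_i). Step sizes h_i = 1, 1, 1; slopes of the chords Δ_i = (y_(i+1) - y_i)/h_i = -3, -9, 5.
  1·σ_0 + 4·σ_1 + 1·σ_2 = 6(Δ_1 - Δ_0) = -36
  1·σ_1 + 4·σ_2 + 1·σ_3 = 6(Δ_2 - Δ_1) = 84
Natural end conditions: σ_0 = σ_3 = 0.
Solving: σ_0 = 0, σ_1 = -76/5, σ_2 = 124/5, σ_3 = 0.
On [3, 4], S(x) = -3 - 49/15·(x - 3) + 62/5·(x - 3)² - 62/15·(x - 3)³.
With (x - 3) = 2/3: S(11/3) = -361/405.

-0.8914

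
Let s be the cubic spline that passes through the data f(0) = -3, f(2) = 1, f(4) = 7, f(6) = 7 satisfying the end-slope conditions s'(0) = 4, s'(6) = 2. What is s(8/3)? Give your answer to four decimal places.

3.1185

Put M_i = s'' at the i-th knot. Here h = (2, 2, 2) and Δ = (2, 3, 0), so the interior equations h_(i-1)·M_(i-1) + 2(h_(i-1)+h_i)·M_i + h_i·M_(i+1) = 6(Δ_i − Δ_(i-1)) read
  2·M_0 + 8·M_1 + 2·M_2 = 6(Δ_1 - Δ_0) = 6
  2·M_1 + 8·M_2 + 2·M_3 = 6(Δ_2 - Δ_1) = -18
Clamped end conditions give two more equations: 2h_0·M_0 + h_0·M_1 = 6(Δ_0 - s'(0)) = -12 and h_2·M_2 + 2h_2·M_3 = 6(s'(6) - Δ_2) = 12.
Solving: M_0 = -67/15, M_1 = 44/15, M_2 = -64/15, M_3 = 77/15.
On [2, 4], s(x) = 1 + 37/15·(x - 2) + 22/15·(x - 2)² - 3/5·(x - 2)³.
With (x - 2) = 2/3: s(8/3) = 421/135.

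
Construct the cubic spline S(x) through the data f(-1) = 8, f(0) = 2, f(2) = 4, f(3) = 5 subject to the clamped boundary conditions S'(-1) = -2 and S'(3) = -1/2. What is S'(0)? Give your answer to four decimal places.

-5.2571

With m_i denoting the second derivative at x_i, h_i = 1, 2, 1, and Δ_i = (y_(i+1) − y_i)/h_i = -6, 1, 1:
  1·m_0 + 6·m_1 + 2·m_2 = 6(Δ_1 - Δ_0) = 42
  2·m_1 + 6·m_2 + 1·m_3 = 6(Δ_2 - Δ_1) = 0
Clamped end conditions give two more equations: 2h_0·m_0 + h_0·m_1 = 6(Δ_0 - S'(-1)) = -24 and h_2·m_2 + 2h_2·m_3 = 6(S'(3) - Δ_2) = -9.
Solving: m_0 = -612/35, m_1 = 384/35, m_2 = -111/35, m_3 = -102/35.
On [0, 2], S'(x) = b_1 + 2c_1·x + 3d_1·x² with b_1 = Δ_1 - h_1(2m_1 + m_2)/6 = -184/35, c_1 = m_1/2 = 192/35, d_1 = (m_2 - m_1)/(6h_1) = -33/28. So S'(0) = -184/35.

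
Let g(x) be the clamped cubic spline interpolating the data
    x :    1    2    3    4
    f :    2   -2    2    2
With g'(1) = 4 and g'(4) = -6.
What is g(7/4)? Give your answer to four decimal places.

Write m_i for g''(x_i). With h_i = 1, 1, 1 and divided differences Δ_i = -4, 4, 0, the continuity of g' gives the tridiagonal system
  1·m_0 + 4·m_1 + 1·m_2 = 6(Δ_1 - Δ_0) = 48
  1·m_1 + 4·m_2 + 1·m_3 = 6(Δ_2 - Δ_1) = -24
Clamped end conditions give two more equations: 2h_0·m_0 + h_0·m_1 = 6(Δ_0 - g'(1)) = -48 and h_2·m_2 + 2h_2·m_3 = 6(g'(4) - Δ_2) = -36.
Solving: m_0 = -532/15, m_1 = 344/15, m_2 = -124/15, m_3 = -208/15.
On [1, 2], g(x) = 2 + 4·(x - 1) - 266/15·(x - 1)² + 146/15·(x - 1)³.
With (x - 1) = 3/4: g(7/4) = -139/160.

-0.8688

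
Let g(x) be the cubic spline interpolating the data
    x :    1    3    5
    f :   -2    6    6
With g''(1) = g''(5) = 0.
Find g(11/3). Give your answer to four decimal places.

With m_i denoting the second derivative at x_i, h_i = 2, 2, and Δ_i = (y_(i+1) − y_i)/h_i = 4, 0:
  2·m_0 + 8·m_1 + 2·m_2 = 6(Δ_1 - Δ_0) = -24
Natural end conditions: m_0 = m_2 = 0.
Forward elimination and back-substitution give m_0 = 0, m_1 = -3, m_2 = 0.
On [3, 5], g(x) = 6 + 2·(x - 3) - 3/2·(x - 3)² + 1/4·(x - 3)³.
With (x - 3) = 2/3: g(11/3) = 182/27.

6.7407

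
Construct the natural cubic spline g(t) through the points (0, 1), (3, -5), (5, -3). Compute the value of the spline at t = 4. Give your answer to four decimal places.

-4.4500

Let m_i = g''(x_i). Step sizes h_i = 3, 2; slopes of the chords Δ_i = (y_(i+1) - y_i)/h_i = -2, 1.
  3·m_0 + 10·m_1 + 2·m_2 = 6(Δ_1 - Δ_0) = 18
Natural end conditions: m_0 = m_2 = 0.
Forward elimination and back-substitution give m_0 = 0, m_1 = 9/5, m_2 = 0.
On [3, 5], g(t) = -5 - 1/5·(t - 3) + 9/10·(t - 3)² - 3/20·(t - 3)³.
With (t - 3) = 1: g(4) = -89/20.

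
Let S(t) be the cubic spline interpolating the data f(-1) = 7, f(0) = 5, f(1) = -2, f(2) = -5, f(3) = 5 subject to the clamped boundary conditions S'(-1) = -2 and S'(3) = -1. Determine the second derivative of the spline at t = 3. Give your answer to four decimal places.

-48.8214

With M_i denoting the second derivative at x_i, h_i = 1, 1, 1, 1, and Δ_i = (y_(i+1) − y_i)/h_i = -2, -7, -3, 10:
  1·M_0 + 4·M_1 + 1·M_2 = 6(Δ_1 - Δ_0) = -30
  1·M_1 + 4·M_2 + 1·M_3 = 6(Δ_2 - Δ_1) = 24
  1·M_2 + 4·M_3 + 1·M_4 = 6(Δ_3 - Δ_2) = 78
Clamped end conditions give two more equations: 2h_0·M_0 + h_0·M_1 = 6(Δ_0 - S'(-1)) = 0 and h_3·M_3 + 2h_3·M_4 = 6(S'(3) - Δ_3) = -66.
Solving: M_0 = 121/28, M_1 = -121/14, M_2 = 1/4, M_3 = 443/14, M_4 = -1367/28.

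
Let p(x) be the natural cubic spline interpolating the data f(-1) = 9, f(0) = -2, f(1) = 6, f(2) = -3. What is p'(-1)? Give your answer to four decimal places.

Write M_i for p''(x_i). With h_i = 1, 1, 1 and divided differences Δ_i = -11, 8, -9, the continuity of p' gives the tridiagonal system
  1·M_0 + 4·M_1 + 1·M_2 = 6(Δ_1 - Δ_0) = 114
  1·M_1 + 4·M_2 + 1·M_3 = 6(Δ_2 - Δ_1) = -102
Natural end conditions: M_0 = M_3 = 0.
Solving: M_0 = 0, M_1 = 186/5, M_2 = -174/5, M_3 = 0.
On [-1, 0], p'(x) = b_0 + 2c_0·(x + 1) + 3d_0·(x + 1)² with b_0 = Δ_0 - h_0(2M_0 + M_1)/6 = -86/5, c_0 = M_0/2 = 0, d_0 = (M_1 - M_0)/(6h_0) = 31/5. So p'(-1) = -86/5.

-17.2000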